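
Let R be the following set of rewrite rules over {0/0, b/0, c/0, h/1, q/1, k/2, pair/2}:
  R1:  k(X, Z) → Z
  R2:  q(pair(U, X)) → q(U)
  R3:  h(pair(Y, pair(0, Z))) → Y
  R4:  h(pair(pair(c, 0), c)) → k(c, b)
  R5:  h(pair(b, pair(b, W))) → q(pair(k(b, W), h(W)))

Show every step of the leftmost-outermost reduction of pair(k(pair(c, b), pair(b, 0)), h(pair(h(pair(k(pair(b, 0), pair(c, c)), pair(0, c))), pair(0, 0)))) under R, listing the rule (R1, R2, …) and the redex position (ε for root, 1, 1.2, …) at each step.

1. pair(k(pair(c, b), pair(b, 0)), h(pair(h(pair(k(pair(b, 0), pair(c, c)), pair(0, c))), pair(0, 0))))  →  pair(pair(b, 0), h(pair(h(pair(k(pair(b, 0), pair(c, c)), pair(0, c))), pair(0, 0))))   [R1 at 1]
2. pair(pair(b, 0), h(pair(h(pair(k(pair(b, 0), pair(c, c)), pair(0, c))), pair(0, 0))))  →  pair(pair(b, 0), h(pair(k(pair(b, 0), pair(c, c)), pair(0, c))))   [R3 at 2]
3. pair(pair(b, 0), h(pair(k(pair(b, 0), pair(c, c)), pair(0, c))))  →  pair(pair(b, 0), k(pair(b, 0), pair(c, c)))   [R3 at 2]
4. pair(pair(b, 0), k(pair(b, 0), pair(c, c)))  →  pair(pair(b, 0), pair(c, c))   [R1 at 2]

pair(pair(b, 0), pair(c, c))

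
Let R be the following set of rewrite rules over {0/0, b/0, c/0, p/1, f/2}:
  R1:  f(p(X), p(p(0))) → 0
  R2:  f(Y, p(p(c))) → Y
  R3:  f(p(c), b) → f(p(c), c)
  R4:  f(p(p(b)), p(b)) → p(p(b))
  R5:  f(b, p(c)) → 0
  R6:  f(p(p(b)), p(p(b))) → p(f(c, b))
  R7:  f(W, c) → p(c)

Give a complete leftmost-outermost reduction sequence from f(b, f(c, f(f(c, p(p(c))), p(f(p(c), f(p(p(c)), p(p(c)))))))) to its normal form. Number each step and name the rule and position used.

1. f(b, f(c, f(f(c, p(p(c))), p(f(p(c), f(p(p(c)), p(p(c))))))))  →  f(b, f(c, f(c, p(f(p(c), f(p(p(c)), p(p(c))))))))   [R2 at 2.2.1]
2. f(b, f(c, f(c, p(f(p(c), f(p(p(c)), p(p(c))))))))  →  f(b, f(c, f(c, p(f(p(c), p(p(c)))))))   [R2 at 2.2.2.1.2]
3. f(b, f(c, f(c, p(f(p(c), p(p(c)))))))  →  f(b, f(c, f(c, p(p(c)))))   [R2 at 2.2.2.1]
4. f(b, f(c, f(c, p(p(c)))))  →  f(b, f(c, c))   [R2 at 2.2]
5. f(b, f(c, c))  →  f(b, p(c))   [R7 at 2]
6. f(b, p(c))  →  0   [R5 at ε]

0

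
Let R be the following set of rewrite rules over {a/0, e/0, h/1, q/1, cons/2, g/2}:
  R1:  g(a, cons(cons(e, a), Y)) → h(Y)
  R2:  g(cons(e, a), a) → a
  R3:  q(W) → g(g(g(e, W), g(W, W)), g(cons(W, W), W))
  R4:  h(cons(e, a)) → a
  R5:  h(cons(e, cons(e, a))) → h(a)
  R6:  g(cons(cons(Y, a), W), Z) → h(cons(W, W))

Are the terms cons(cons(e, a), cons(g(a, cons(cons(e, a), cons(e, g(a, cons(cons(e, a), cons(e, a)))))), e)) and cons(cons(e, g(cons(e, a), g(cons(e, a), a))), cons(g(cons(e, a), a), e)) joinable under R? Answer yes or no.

yes — NF(t₁) = cons(cons(e, a), cons(a, e)), NF(t₂) = cons(cons(e, a), cons(a, e))

Reduce t₁ = cons(cons(e, a), cons(g(a, cons(cons(e, a), cons(e, g(a, cons(cons(e, a), cons(e, a)))))), e)):
1. cons(cons(e, a), cons(g(a, cons(cons(e, a), cons(e, g(a, cons(cons(e, a), cons(e, a)))))), e))  →  cons(cons(e, a), cons(h(cons(e, g(a, cons(cons(e, a), cons(e, a))))), e))   [R1 at 2.1]
2. cons(cons(e, a), cons(h(cons(e, g(a, cons(cons(e, a), cons(e, a))))), e))  →  cons(cons(e, a), cons(h(cons(e, h(cons(e, a)))), e))   [R1 at 2.1.1.2]
3. cons(cons(e, a), cons(h(cons(e, h(cons(e, a)))), e))  →  cons(cons(e, a), cons(h(cons(e, a)), e))   [R4 at 2.1.1.2]
4. cons(cons(e, a), cons(h(cons(e, a)), e))  →  cons(cons(e, a), cons(a, e))   [R4 at 2.1]

Reduce t₂ = cons(cons(e, g(cons(e, a), g(cons(e, a), a))), cons(g(cons(e, a), a), e)):
1. cons(cons(e, g(cons(e, a), g(cons(e, a), a))), cons(g(cons(e, a), a), e))  →  cons(cons(e, g(cons(e, a), a)), cons(g(cons(e, a), a), e))   [R2 at 1.2.2]
2. cons(cons(e, g(cons(e, a), a)), cons(g(cons(e, a), a), e))  →  cons(cons(e, a), cons(g(cons(e, a), a), e))   [R2 at 1.2]
3. cons(cons(e, a), cons(g(cons(e, a), a), e))  →  cons(cons(e, a), cons(a, e))   [R2 at 2.1]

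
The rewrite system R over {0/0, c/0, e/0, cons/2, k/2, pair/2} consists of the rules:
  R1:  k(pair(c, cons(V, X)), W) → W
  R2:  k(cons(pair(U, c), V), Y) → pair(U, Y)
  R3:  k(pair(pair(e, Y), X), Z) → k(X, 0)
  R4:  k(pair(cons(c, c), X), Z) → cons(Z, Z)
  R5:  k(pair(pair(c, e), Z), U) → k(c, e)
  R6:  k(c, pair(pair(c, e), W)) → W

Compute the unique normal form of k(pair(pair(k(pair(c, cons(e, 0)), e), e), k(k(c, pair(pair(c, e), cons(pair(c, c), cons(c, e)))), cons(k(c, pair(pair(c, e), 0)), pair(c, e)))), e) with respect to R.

1. k(pair(pair(k(pair(c, cons(e, 0)), e), e), k(k(c, pair(pair(c, e), cons(pair(c, c), cons(c, e)))), cons(k(c, pair(pair(c, e), 0)), pair(c, e)))), e)  →  k(pair(pair(e, e), k(k(c, pair(pair(c, e), cons(pair(c, c), cons(c, e)))), cons(k(c, pair(pair(c, e), 0)), pair(c, e)))), e)   [R1 at 1.1.1]
2. k(pair(pair(e, e), k(k(c, pair(pair(c, e), cons(pair(c, c), cons(c, e)))), cons(k(c, pair(pair(c, e), 0)), pair(c, e)))), e)  →  k(k(k(c, pair(pair(c, e), cons(pair(c, c), cons(c, e)))), cons(k(c, pair(pair(c, e), 0)), pair(c, e))), 0)   [R3 at ε]
3. k(k(k(c, pair(pair(c, e), cons(pair(c, c), cons(c, e)))), cons(k(c, pair(pair(c, e), 0)), pair(c, e))), 0)  →  k(k(cons(pair(c, c), cons(c, e)), cons(k(c, pair(pair(c, e), 0)), pair(c, e))), 0)   [R6 at 1.1]
4. k(k(cons(pair(c, c), cons(c, e)), cons(k(c, pair(pair(c, e), 0)), pair(c, e))), 0)  →  k(pair(c, cons(k(c, pair(pair(c, e), 0)), pair(c, e))), 0)   [R2 at 1]
5. k(pair(c, cons(k(c, pair(pair(c, e), 0)), pair(c, e))), 0)  →  0   [R1 at ε]

0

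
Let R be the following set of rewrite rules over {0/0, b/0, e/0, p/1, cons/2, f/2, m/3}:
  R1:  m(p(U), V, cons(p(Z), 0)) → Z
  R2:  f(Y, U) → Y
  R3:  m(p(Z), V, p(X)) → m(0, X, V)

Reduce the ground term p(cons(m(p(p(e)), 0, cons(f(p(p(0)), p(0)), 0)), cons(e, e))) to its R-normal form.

p(cons(p(0), cons(e, e)))

1. p(cons(m(p(p(e)), 0, cons(f(p(p(0)), p(0)), 0)), cons(e, e)))  →  p(cons(m(p(p(e)), 0, cons(p(p(0)), 0)), cons(e, e)))   [R2 at 1.1.3.1]
2. p(cons(m(p(p(e)), 0, cons(p(p(0)), 0)), cons(e, e)))  →  p(cons(p(0), cons(e, e)))   [R1 at 1.1]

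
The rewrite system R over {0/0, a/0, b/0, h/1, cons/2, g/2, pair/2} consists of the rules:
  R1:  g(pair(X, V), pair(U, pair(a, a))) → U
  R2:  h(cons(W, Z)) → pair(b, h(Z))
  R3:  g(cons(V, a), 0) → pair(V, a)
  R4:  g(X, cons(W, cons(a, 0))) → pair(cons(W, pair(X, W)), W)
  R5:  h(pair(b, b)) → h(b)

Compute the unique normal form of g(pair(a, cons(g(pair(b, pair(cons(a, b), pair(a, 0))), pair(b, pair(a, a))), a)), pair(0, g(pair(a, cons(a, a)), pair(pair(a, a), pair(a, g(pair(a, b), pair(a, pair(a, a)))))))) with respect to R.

0

1. g(pair(a, cons(g(pair(b, pair(cons(a, b), pair(a, 0))), pair(b, pair(a, a))), a)), pair(0, g(pair(a, cons(a, a)), pair(pair(a, a), pair(a, g(pair(a, b), pair(a, pair(a, a))))))))  →  g(pair(a, cons(b, a)), pair(0, g(pair(a, cons(a, a)), pair(pair(a, a), pair(a, g(pair(a, b), pair(a, pair(a, a))))))))   [R1 at 1.2.1]
2. g(pair(a, cons(b, a)), pair(0, g(pair(a, cons(a, a)), pair(pair(a, a), pair(a, g(pair(a, b), pair(a, pair(a, a))))))))  →  g(pair(a, cons(b, a)), pair(0, g(pair(a, cons(a, a)), pair(pair(a, a), pair(a, a)))))   [R1 at 2.2.2.2.2]
3. g(pair(a, cons(b, a)), pair(0, g(pair(a, cons(a, a)), pair(pair(a, a), pair(a, a)))))  →  g(pair(a, cons(b, a)), pair(0, pair(a, a)))   [R1 at 2.2]
4. g(pair(a, cons(b, a)), pair(0, pair(a, a)))  →  0   [R1 at ε]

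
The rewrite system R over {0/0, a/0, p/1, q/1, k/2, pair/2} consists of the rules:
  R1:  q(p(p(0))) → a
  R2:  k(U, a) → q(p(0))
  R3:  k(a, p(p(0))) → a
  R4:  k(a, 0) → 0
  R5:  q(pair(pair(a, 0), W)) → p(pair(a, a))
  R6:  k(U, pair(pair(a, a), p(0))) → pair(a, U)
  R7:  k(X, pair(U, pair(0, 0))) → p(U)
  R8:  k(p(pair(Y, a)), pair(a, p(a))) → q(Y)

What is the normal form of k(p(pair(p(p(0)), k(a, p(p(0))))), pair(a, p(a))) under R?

1. k(p(pair(p(p(0)), k(a, p(p(0))))), pair(a, p(a)))  →  k(p(pair(p(p(0)), a)), pair(a, p(a)))   [R3 at 1.1.2]
2. k(p(pair(p(p(0)), a)), pair(a, p(a)))  →  q(p(p(0)))   [R8 at ε]
3. q(p(p(0)))  →  a   [R1 at ε]

a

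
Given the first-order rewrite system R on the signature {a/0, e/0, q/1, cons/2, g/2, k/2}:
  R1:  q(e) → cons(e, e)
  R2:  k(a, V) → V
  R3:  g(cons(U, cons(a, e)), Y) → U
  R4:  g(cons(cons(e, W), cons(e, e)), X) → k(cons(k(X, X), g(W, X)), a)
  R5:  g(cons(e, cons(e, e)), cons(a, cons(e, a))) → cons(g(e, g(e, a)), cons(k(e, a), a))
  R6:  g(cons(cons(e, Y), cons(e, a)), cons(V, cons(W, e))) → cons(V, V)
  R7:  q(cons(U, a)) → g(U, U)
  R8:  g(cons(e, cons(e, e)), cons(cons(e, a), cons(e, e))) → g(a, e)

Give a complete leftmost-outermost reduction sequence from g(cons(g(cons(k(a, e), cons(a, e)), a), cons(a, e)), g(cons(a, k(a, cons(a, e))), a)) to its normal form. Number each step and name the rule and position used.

1. g(cons(g(cons(k(a, e), cons(a, e)), a), cons(a, e)), g(cons(a, k(a, cons(a, e))), a))  →  g(cons(k(a, e), cons(a, e)), a)   [R3 at ε]
2. g(cons(k(a, e), cons(a, e)), a)  →  k(a, e)   [R3 at ε]
3. k(a, e)  →  e   [R2 at ε]

e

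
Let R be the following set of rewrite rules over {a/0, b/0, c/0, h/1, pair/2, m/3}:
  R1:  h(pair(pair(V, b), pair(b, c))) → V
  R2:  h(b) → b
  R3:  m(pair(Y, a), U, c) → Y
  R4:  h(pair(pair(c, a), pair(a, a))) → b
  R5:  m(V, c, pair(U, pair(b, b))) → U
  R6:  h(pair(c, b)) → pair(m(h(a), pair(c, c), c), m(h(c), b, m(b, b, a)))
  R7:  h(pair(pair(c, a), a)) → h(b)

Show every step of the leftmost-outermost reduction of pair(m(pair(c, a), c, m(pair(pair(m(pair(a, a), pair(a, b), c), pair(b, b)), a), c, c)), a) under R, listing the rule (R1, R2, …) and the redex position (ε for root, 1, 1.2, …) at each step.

pair(a, a)

1. pair(m(pair(c, a), c, m(pair(pair(m(pair(a, a), pair(a, b), c), pair(b, b)), a), c, c)), a)  →  pair(m(pair(c, a), c, pair(m(pair(a, a), pair(a, b), c), pair(b, b))), a)   [R3 at 1.3]
2. pair(m(pair(c, a), c, pair(m(pair(a, a), pair(a, b), c), pair(b, b))), a)  →  pair(m(pair(a, a), pair(a, b), c), a)   [R5 at 1]
3. pair(m(pair(a, a), pair(a, b), c), a)  →  pair(a, a)   [R3 at 1]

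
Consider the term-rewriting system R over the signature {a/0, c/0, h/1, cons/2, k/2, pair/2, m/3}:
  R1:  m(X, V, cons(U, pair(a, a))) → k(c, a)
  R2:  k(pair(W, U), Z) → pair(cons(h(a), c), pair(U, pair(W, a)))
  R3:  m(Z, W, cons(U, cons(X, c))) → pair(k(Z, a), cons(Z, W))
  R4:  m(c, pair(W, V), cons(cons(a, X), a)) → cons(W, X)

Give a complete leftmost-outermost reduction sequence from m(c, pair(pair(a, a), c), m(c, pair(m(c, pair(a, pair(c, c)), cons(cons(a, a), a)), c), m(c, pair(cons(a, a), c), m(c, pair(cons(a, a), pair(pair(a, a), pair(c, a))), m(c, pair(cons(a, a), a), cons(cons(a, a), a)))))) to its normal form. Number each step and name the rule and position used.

cons(pair(a, a), a)

1. m(c, pair(pair(a, a), c), m(c, pair(m(c, pair(a, pair(c, c)), cons(cons(a, a), a)), c), m(c, pair(cons(a, a), c), m(c, pair(cons(a, a), pair(pair(a, a), pair(c, a))), m(c, pair(cons(a, a), a), cons(cons(a, a), a))))))  →  m(c, pair(pair(a, a), c), m(c, pair(cons(a, a), c), m(c, pair(cons(a, a), c), m(c, pair(cons(a, a), pair(pair(a, a), pair(c, a))), m(c, pair(cons(a, a), a), cons(cons(a, a), a))))))   [R4 at 3.2.1]
2. m(c, pair(pair(a, a), c), m(c, pair(cons(a, a), c), m(c, pair(cons(a, a), c), m(c, pair(cons(a, a), pair(pair(a, a), pair(c, a))), m(c, pair(cons(a, a), a), cons(cons(a, a), a))))))  →  m(c, pair(pair(a, a), c), m(c, pair(cons(a, a), c), m(c, pair(cons(a, a), c), m(c, pair(cons(a, a), pair(pair(a, a), pair(c, a))), cons(cons(a, a), a)))))   [R4 at 3.3.3.3]
3. m(c, pair(pair(a, a), c), m(c, pair(cons(a, a), c), m(c, pair(cons(a, a), c), m(c, pair(cons(a, a), pair(pair(a, a), pair(c, a))), cons(cons(a, a), a)))))  →  m(c, pair(pair(a, a), c), m(c, pair(cons(a, a), c), m(c, pair(cons(a, a), c), cons(cons(a, a), a))))   [R4 at 3.3.3]
4. m(c, pair(pair(a, a), c), m(c, pair(cons(a, a), c), m(c, pair(cons(a, a), c), cons(cons(a, a), a))))  →  m(c, pair(pair(a, a), c), m(c, pair(cons(a, a), c), cons(cons(a, a), a)))   [R4 at 3.3]
5. m(c, pair(pair(a, a), c), m(c, pair(cons(a, a), c), cons(cons(a, a), a)))  →  m(c, pair(pair(a, a), c), cons(cons(a, a), a))   [R4 at 3]
6. m(c, pair(pair(a, a), c), cons(cons(a, a), a))  →  cons(pair(a, a), a)   [R4 at ε]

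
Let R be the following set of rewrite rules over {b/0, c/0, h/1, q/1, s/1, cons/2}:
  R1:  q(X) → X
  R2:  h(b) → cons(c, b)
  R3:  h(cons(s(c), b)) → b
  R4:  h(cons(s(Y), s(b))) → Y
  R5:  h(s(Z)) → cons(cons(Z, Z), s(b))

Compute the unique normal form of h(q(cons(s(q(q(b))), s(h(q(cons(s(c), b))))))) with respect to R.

1. h(q(cons(s(q(q(b))), s(h(q(cons(s(c), b)))))))  →  h(cons(s(q(q(b))), s(h(q(cons(s(c), b))))))   [R1 at 1]
2. h(cons(s(q(q(b))), s(h(q(cons(s(c), b))))))  →  h(cons(s(q(b)), s(h(q(cons(s(c), b))))))   [R1 at 1.1.1]
3. h(cons(s(q(b)), s(h(q(cons(s(c), b))))))  →  h(cons(s(b), s(h(q(cons(s(c), b))))))   [R1 at 1.1.1]
4. h(cons(s(b), s(h(q(cons(s(c), b))))))  →  h(cons(s(b), s(h(cons(s(c), b)))))   [R1 at 1.2.1.1]
5. h(cons(s(b), s(h(cons(s(c), b)))))  →  h(cons(s(b), s(b)))   [R3 at 1.2.1]
6. h(cons(s(b), s(b)))  →  b   [R4 at ε]

b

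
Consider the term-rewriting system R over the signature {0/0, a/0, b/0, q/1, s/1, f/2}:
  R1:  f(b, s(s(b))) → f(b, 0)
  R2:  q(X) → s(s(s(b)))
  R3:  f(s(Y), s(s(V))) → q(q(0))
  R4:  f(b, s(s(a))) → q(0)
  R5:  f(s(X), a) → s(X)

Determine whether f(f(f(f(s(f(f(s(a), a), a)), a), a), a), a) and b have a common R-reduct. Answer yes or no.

no — NF(t₁) = s(s(a)), NF(t₂) = b

Reduce t₁ = f(f(f(f(s(f(f(s(a), a), a)), a), a), a), a):
1. f(f(f(f(s(f(f(s(a), a), a)), a), a), a), a)  →  f(f(f(s(f(f(s(a), a), a)), a), a), a)   [R5 at 1.1.1]
2. f(f(f(s(f(f(s(a), a), a)), a), a), a)  →  f(f(s(f(f(s(a), a), a)), a), a)   [R5 at 1.1]
3. f(f(s(f(f(s(a), a), a)), a), a)  →  f(s(f(f(s(a), a), a)), a)   [R5 at 1]
4. f(s(f(f(s(a), a), a)), a)  →  s(f(f(s(a), a), a))   [R5 at ε]
5. s(f(f(s(a), a), a))  →  s(f(s(a), a))   [R5 at 1.1]
6. s(f(s(a), a))  →  s(s(a))   [R5 at 1]

Reduce t₂ = b:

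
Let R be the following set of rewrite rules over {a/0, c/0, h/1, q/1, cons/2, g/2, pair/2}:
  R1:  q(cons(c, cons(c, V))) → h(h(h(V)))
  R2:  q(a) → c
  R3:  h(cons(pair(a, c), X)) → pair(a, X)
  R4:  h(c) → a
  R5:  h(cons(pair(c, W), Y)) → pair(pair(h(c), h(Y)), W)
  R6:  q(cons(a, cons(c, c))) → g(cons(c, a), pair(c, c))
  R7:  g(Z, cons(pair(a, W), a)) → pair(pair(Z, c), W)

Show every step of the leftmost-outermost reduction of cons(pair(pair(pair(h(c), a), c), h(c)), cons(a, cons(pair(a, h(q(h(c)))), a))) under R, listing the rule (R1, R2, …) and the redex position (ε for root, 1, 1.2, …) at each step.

1. cons(pair(pair(pair(h(c), a), c), h(c)), cons(a, cons(pair(a, h(q(h(c)))), a)))  →  cons(pair(pair(pair(a, a), c), h(c)), cons(a, cons(pair(a, h(q(h(c)))), a)))   [R4 at 1.1.1.1]
2. cons(pair(pair(pair(a, a), c), h(c)), cons(a, cons(pair(a, h(q(h(c)))), a)))  →  cons(pair(pair(pair(a, a), c), a), cons(a, cons(pair(a, h(q(h(c)))), a)))   [R4 at 1.2]
3. cons(pair(pair(pair(a, a), c), a), cons(a, cons(pair(a, h(q(h(c)))), a)))  →  cons(pair(pair(pair(a, a), c), a), cons(a, cons(pair(a, h(q(a))), a)))   [R4 at 2.2.1.2.1.1]
4. cons(pair(pair(pair(a, a), c), a), cons(a, cons(pair(a, h(q(a))), a)))  →  cons(pair(pair(pair(a, a), c), a), cons(a, cons(pair(a, h(c)), a)))   [R2 at 2.2.1.2.1]
5. cons(pair(pair(pair(a, a), c), a), cons(a, cons(pair(a, h(c)), a)))  →  cons(pair(pair(pair(a, a), c), a), cons(a, cons(pair(a, a), a)))   [R4 at 2.2.1.2]

cons(pair(pair(pair(a, a), c), a), cons(a, cons(pair(a, a), a)))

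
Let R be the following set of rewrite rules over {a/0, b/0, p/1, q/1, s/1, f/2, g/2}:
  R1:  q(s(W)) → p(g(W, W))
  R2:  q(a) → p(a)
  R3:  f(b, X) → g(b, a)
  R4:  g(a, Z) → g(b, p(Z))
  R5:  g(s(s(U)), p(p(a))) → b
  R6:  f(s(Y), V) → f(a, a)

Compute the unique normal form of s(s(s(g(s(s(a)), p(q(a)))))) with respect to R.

s(s(s(b)))

1. s(s(s(g(s(s(a)), p(q(a))))))  →  s(s(s(g(s(s(a)), p(p(a))))))   [R2 at 1.1.1.2.1]
2. s(s(s(g(s(s(a)), p(p(a))))))  →  s(s(s(b)))   [R5 at 1.1.1]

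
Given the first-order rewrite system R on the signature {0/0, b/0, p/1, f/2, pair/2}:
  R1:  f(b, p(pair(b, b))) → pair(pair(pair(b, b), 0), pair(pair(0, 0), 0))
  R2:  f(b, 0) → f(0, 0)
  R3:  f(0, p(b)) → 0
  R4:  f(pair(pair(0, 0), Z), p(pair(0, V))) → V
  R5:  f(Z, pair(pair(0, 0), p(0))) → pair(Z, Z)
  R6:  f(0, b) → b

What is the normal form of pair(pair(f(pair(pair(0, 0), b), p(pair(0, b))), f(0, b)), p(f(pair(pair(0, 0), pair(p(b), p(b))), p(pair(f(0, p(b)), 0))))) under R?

pair(pair(b, b), p(0))

1. pair(pair(f(pair(pair(0, 0), b), p(pair(0, b))), f(0, b)), p(f(pair(pair(0, 0), pair(p(b), p(b))), p(pair(f(0, p(b)), 0)))))  →  pair(pair(b, f(0, b)), p(f(pair(pair(0, 0), pair(p(b), p(b))), p(pair(f(0, p(b)), 0)))))   [R4 at 1.1]
2. pair(pair(b, f(0, b)), p(f(pair(pair(0, 0), pair(p(b), p(b))), p(pair(f(0, p(b)), 0)))))  →  pair(pair(b, b), p(f(pair(pair(0, 0), pair(p(b), p(b))), p(pair(f(0, p(b)), 0)))))   [R6 at 1.2]
3. pair(pair(b, b), p(f(pair(pair(0, 0), pair(p(b), p(b))), p(pair(f(0, p(b)), 0)))))  →  pair(pair(b, b), p(f(pair(pair(0, 0), pair(p(b), p(b))), p(pair(0, 0)))))   [R3 at 2.1.2.1.1]
4. pair(pair(b, b), p(f(pair(pair(0, 0), pair(p(b), p(b))), p(pair(0, 0)))))  →  pair(pair(b, b), p(0))   [R4 at 2.1]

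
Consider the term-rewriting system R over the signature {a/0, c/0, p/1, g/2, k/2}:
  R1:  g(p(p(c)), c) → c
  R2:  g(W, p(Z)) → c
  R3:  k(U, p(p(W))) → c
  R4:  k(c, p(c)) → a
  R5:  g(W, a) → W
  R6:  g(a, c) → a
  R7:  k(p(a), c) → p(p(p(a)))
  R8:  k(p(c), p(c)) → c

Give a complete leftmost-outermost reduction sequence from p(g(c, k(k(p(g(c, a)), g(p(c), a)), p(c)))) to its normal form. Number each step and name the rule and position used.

p(c)

1. p(g(c, k(k(p(g(c, a)), g(p(c), a)), p(c))))  →  p(g(c, k(k(p(c), g(p(c), a)), p(c))))   [R5 at 1.2.1.1.1]
2. p(g(c, k(k(p(c), g(p(c), a)), p(c))))  →  p(g(c, k(k(p(c), p(c)), p(c))))   [R5 at 1.2.1.2]
3. p(g(c, k(k(p(c), p(c)), p(c))))  →  p(g(c, k(c, p(c))))   [R8 at 1.2.1]
4. p(g(c, k(c, p(c))))  →  p(g(c, a))   [R4 at 1.2]
5. p(g(c, a))  →  p(c)   [R5 at 1]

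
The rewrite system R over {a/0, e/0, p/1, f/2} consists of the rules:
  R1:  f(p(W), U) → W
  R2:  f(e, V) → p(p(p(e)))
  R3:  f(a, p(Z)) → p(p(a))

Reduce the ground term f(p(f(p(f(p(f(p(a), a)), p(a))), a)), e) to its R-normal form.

a

1. f(p(f(p(f(p(f(p(a), a)), p(a))), a)), e)  →  f(p(f(p(f(p(a), a)), p(a))), a)   [R1 at ε]
2. f(p(f(p(f(p(a), a)), p(a))), a)  →  f(p(f(p(a), a)), p(a))   [R1 at ε]
3. f(p(f(p(a), a)), p(a))  →  f(p(a), a)   [R1 at ε]
4. f(p(a), a)  →  a   [R1 at ε]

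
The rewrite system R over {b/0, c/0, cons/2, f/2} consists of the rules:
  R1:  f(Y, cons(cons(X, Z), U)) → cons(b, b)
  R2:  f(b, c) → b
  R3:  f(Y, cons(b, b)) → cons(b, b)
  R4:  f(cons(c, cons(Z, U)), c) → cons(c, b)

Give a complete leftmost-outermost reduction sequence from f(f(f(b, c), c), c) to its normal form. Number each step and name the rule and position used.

b

1. f(f(f(b, c), c), c)  →  f(f(b, c), c)   [R2 at 1.1]
2. f(f(b, c), c)  →  f(b, c)   [R2 at 1]
3. f(b, c)  →  b   [R2 at ε]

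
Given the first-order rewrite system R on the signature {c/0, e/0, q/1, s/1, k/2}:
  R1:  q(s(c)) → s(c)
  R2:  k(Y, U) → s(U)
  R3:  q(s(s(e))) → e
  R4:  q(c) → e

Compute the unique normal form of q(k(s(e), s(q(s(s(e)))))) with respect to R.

e

1. q(k(s(e), s(q(s(s(e))))))  →  q(s(s(q(s(s(e))))))   [R2 at 1]
2. q(s(s(q(s(s(e))))))  →  q(s(s(e)))   [R3 at 1.1.1]
3. q(s(s(e)))  →  e   [R3 at ε]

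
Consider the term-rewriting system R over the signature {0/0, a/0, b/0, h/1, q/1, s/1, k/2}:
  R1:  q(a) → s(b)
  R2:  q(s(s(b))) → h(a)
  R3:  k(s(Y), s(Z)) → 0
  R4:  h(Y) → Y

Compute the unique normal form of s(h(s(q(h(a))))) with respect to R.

1. s(h(s(q(h(a)))))  →  s(s(q(h(a))))   [R4 at 1]
2. s(s(q(h(a))))  →  s(s(q(a)))   [R4 at 1.1.1]
3. s(s(q(a)))  →  s(s(s(b)))   [R1 at 1.1]

s(s(s(b)))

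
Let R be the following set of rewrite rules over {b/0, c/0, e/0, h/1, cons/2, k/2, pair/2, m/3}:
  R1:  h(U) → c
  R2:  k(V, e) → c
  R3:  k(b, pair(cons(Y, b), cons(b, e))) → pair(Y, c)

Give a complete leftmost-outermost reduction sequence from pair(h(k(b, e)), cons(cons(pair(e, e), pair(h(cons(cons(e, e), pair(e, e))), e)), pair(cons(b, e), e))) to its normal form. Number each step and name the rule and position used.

pair(c, cons(cons(pair(e, e), pair(c, e)), pair(cons(b, e), e)))

1. pair(h(k(b, e)), cons(cons(pair(e, e), pair(h(cons(cons(e, e), pair(e, e))), e)), pair(cons(b, e), e)))  →  pair(c, cons(cons(pair(e, e), pair(h(cons(cons(e, e), pair(e, e))), e)), pair(cons(b, e), e)))   [R1 at 1]
2. pair(c, cons(cons(pair(e, e), pair(h(cons(cons(e, e), pair(e, e))), e)), pair(cons(b, e), e)))  →  pair(c, cons(cons(pair(e, e), pair(c, e)), pair(cons(b, e), e)))   [R1 at 2.1.2.1]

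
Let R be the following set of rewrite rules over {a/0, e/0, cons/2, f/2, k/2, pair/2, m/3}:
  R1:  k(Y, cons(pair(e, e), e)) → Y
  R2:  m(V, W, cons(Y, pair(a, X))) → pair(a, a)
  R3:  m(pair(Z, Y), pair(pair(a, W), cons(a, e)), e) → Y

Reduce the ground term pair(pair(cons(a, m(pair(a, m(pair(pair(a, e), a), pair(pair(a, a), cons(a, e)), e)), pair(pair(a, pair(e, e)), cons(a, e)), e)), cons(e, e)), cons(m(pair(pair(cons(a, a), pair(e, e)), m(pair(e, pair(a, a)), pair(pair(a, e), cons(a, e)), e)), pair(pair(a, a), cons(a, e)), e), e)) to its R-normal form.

1. pair(pair(cons(a, m(pair(a, m(pair(pair(a, e), a), pair(pair(a, a), cons(a, e)), e)), pair(pair(a, pair(e, e)), cons(a, e)), e)), cons(e, e)), cons(m(pair(pair(cons(a, a), pair(e, e)), m(pair(e, pair(a, a)), pair(pair(a, e), cons(a, e)), e)), pair(pair(a, a), cons(a, e)), e), e))  →  pair(pair(cons(a, m(pair(pair(a, e), a), pair(pair(a, a), cons(a, e)), e)), cons(e, e)), cons(m(pair(pair(cons(a, a), pair(e, e)), m(pair(e, pair(a, a)), pair(pair(a, e), cons(a, e)), e)), pair(pair(a, a), cons(a, e)), e), e))   [R3 at 1.1.2]
2. pair(pair(cons(a, m(pair(pair(a, e), a), pair(pair(a, a), cons(a, e)), e)), cons(e, e)), cons(m(pair(pair(cons(a, a), pair(e, e)), m(pair(e, pair(a, a)), pair(pair(a, e), cons(a, e)), e)), pair(pair(a, a), cons(a, e)), e), e))  →  pair(pair(cons(a, a), cons(e, e)), cons(m(pair(pair(cons(a, a), pair(e, e)), m(pair(e, pair(a, a)), pair(pair(a, e), cons(a, e)), e)), pair(pair(a, a), cons(a, e)), e), e))   [R3 at 1.1.2]
3. pair(pair(cons(a, a), cons(e, e)), cons(m(pair(pair(cons(a, a), pair(e, e)), m(pair(e, pair(a, a)), pair(pair(a, e), cons(a, e)), e)), pair(pair(a, a), cons(a, e)), e), e))  →  pair(pair(cons(a, a), cons(e, e)), cons(m(pair(e, pair(a, a)), pair(pair(a, e), cons(a, e)), e), e))   [R3 at 2.1]
4. pair(pair(cons(a, a), cons(e, e)), cons(m(pair(e, pair(a, a)), pair(pair(a, e), cons(a, e)), e), e))  →  pair(pair(cons(a, a), cons(e, e)), cons(pair(a, a), e))   [R3 at 2.1]

pair(pair(cons(a, a), cons(e, e)), cons(pair(a, a), e))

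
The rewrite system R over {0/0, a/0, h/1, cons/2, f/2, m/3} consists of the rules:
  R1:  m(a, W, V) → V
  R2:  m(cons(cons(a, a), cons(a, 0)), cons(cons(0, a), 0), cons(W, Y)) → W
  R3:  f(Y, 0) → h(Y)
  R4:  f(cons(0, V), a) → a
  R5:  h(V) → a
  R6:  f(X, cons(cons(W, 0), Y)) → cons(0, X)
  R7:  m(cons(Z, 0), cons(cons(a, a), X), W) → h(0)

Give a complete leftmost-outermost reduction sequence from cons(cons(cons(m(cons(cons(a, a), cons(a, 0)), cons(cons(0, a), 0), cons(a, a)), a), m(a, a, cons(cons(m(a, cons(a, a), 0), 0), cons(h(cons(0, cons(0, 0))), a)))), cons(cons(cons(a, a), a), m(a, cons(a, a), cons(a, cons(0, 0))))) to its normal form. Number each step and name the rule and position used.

cons(cons(cons(a, a), cons(cons(0, 0), cons(a, a))), cons(cons(cons(a, a), a), cons(a, cons(0, 0))))

1. cons(cons(cons(m(cons(cons(a, a), cons(a, 0)), cons(cons(0, a), 0), cons(a, a)), a), m(a, a, cons(cons(m(a, cons(a, a), 0), 0), cons(h(cons(0, cons(0, 0))), a)))), cons(cons(cons(a, a), a), m(a, cons(a, a), cons(a, cons(0, 0)))))  →  cons(cons(cons(a, a), m(a, a, cons(cons(m(a, cons(a, a), 0), 0), cons(h(cons(0, cons(0, 0))), a)))), cons(cons(cons(a, a), a), m(a, cons(a, a), cons(a, cons(0, 0)))))   [R2 at 1.1.1]
2. cons(cons(cons(a, a), m(a, a, cons(cons(m(a, cons(a, a), 0), 0), cons(h(cons(0, cons(0, 0))), a)))), cons(cons(cons(a, a), a), m(a, cons(a, a), cons(a, cons(0, 0)))))  →  cons(cons(cons(a, a), cons(cons(m(a, cons(a, a), 0), 0), cons(h(cons(0, cons(0, 0))), a))), cons(cons(cons(a, a), a), m(a, cons(a, a), cons(a, cons(0, 0)))))   [R1 at 1.2]
3. cons(cons(cons(a, a), cons(cons(m(a, cons(a, a), 0), 0), cons(h(cons(0, cons(0, 0))), a))), cons(cons(cons(a, a), a), m(a, cons(a, a), cons(a, cons(0, 0)))))  →  cons(cons(cons(a, a), cons(cons(0, 0), cons(h(cons(0, cons(0, 0))), a))), cons(cons(cons(a, a), a), m(a, cons(a, a), cons(a, cons(0, 0)))))   [R1 at 1.2.1.1]
4. cons(cons(cons(a, a), cons(cons(0, 0), cons(h(cons(0, cons(0, 0))), a))), cons(cons(cons(a, a), a), m(a, cons(a, a), cons(a, cons(0, 0)))))  →  cons(cons(cons(a, a), cons(cons(0, 0), cons(a, a))), cons(cons(cons(a, a), a), m(a, cons(a, a), cons(a, cons(0, 0)))))   [R5 at 1.2.2.1]
5. cons(cons(cons(a, a), cons(cons(0, 0), cons(a, a))), cons(cons(cons(a, a), a), m(a, cons(a, a), cons(a, cons(0, 0)))))  →  cons(cons(cons(a, a), cons(cons(0, 0), cons(a, a))), cons(cons(cons(a, a), a), cons(a, cons(0, 0))))   [R1 at 2.2]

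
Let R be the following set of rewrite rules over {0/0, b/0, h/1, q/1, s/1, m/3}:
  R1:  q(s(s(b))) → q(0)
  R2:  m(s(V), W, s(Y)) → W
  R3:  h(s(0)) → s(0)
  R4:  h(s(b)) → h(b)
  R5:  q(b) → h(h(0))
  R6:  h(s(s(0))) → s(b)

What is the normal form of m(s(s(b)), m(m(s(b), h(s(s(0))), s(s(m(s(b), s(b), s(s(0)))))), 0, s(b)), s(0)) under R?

1. m(s(s(b)), m(m(s(b), h(s(s(0))), s(s(m(s(b), s(b), s(s(0)))))), 0, s(b)), s(0))  →  m(m(s(b), h(s(s(0))), s(s(m(s(b), s(b), s(s(0)))))), 0, s(b))   [R2 at ε]
2. m(m(s(b), h(s(s(0))), s(s(m(s(b), s(b), s(s(0)))))), 0, s(b))  →  m(h(s(s(0))), 0, s(b))   [R2 at 1]
3. m(h(s(s(0))), 0, s(b))  →  m(s(b), 0, s(b))   [R6 at 1]
4. m(s(b), 0, s(b))  →  0   [R2 at ε]

0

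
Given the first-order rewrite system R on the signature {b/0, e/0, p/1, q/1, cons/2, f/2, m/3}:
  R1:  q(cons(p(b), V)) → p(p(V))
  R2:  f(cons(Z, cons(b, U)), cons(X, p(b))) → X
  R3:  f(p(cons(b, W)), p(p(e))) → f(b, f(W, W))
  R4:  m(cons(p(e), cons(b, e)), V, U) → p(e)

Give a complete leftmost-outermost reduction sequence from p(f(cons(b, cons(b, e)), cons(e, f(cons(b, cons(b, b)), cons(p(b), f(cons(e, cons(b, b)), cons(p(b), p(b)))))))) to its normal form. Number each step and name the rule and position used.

1. p(f(cons(b, cons(b, e)), cons(e, f(cons(b, cons(b, b)), cons(p(b), f(cons(e, cons(b, b)), cons(p(b), p(b))))))))  →  p(f(cons(b, cons(b, e)), cons(e, f(cons(b, cons(b, b)), cons(p(b), p(b))))))   [R2 at 1.2.2.2.2]
2. p(f(cons(b, cons(b, e)), cons(e, f(cons(b, cons(b, b)), cons(p(b), p(b))))))  →  p(f(cons(b, cons(b, e)), cons(e, p(b))))   [R2 at 1.2.2]
3. p(f(cons(b, cons(b, e)), cons(e, p(b))))  →  p(e)   [R2 at 1]

p(e)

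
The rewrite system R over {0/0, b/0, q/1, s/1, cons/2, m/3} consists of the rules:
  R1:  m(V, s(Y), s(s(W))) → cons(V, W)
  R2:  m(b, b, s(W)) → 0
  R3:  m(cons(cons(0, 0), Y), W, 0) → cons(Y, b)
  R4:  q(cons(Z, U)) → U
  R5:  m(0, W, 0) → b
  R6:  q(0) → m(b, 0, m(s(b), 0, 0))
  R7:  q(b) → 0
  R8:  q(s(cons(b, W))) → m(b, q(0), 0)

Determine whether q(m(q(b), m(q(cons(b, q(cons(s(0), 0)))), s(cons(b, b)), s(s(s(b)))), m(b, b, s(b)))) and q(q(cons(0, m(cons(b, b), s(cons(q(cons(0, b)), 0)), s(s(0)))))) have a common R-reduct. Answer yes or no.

yes — NF(t₁) = 0, NF(t₂) = 0

Reduce t₁ = q(m(q(b), m(q(cons(b, q(cons(s(0), 0)))), s(cons(b, b)), s(s(s(b)))), m(b, b, s(b)))):
1. q(m(q(b), m(q(cons(b, q(cons(s(0), 0)))), s(cons(b, b)), s(s(s(b)))), m(b, b, s(b))))  →  q(m(0, m(q(cons(b, q(cons(s(0), 0)))), s(cons(b, b)), s(s(s(b)))), m(b, b, s(b))))   [R7 at 1.1]
2. q(m(0, m(q(cons(b, q(cons(s(0), 0)))), s(cons(b, b)), s(s(s(b)))), m(b, b, s(b))))  →  q(m(0, cons(q(cons(b, q(cons(s(0), 0)))), s(b)), m(b, b, s(b))))   [R1 at 1.2]
3. q(m(0, cons(q(cons(b, q(cons(s(0), 0)))), s(b)), m(b, b, s(b))))  →  q(m(0, cons(q(cons(s(0), 0)), s(b)), m(b, b, s(b))))   [R4 at 1.2.1]
4. q(m(0, cons(q(cons(s(0), 0)), s(b)), m(b, b, s(b))))  →  q(m(0, cons(0, s(b)), m(b, b, s(b))))   [R4 at 1.2.1]
5. q(m(0, cons(0, s(b)), m(b, b, s(b))))  →  q(m(0, cons(0, s(b)), 0))   [R2 at 1.3]
6. q(m(0, cons(0, s(b)), 0))  →  q(b)   [R5 at 1]
7. q(b)  →  0   [R7 at ε]

Reduce t₂ = q(q(cons(0, m(cons(b, b), s(cons(q(cons(0, b)), 0)), s(s(0)))))):
1. q(q(cons(0, m(cons(b, b), s(cons(q(cons(0, b)), 0)), s(s(0))))))  →  q(m(cons(b, b), s(cons(q(cons(0, b)), 0)), s(s(0))))   [R4 at 1]
2. q(m(cons(b, b), s(cons(q(cons(0, b)), 0)), s(s(0))))  →  q(cons(cons(b, b), 0))   [R1 at 1]
3. q(cons(cons(b, b), 0))  →  0   [R4 at ε]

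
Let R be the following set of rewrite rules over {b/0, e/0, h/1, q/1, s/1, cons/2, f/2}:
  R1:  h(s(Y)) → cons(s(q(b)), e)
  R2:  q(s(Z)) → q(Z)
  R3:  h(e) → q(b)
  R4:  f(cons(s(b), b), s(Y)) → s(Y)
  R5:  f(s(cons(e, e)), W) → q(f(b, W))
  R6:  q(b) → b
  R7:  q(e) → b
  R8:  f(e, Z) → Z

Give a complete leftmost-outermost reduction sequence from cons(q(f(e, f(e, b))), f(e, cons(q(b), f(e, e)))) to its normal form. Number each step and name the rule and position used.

1. cons(q(f(e, f(e, b))), f(e, cons(q(b), f(e, e))))  →  cons(q(f(e, b)), f(e, cons(q(b), f(e, e))))   [R8 at 1.1]
2. cons(q(f(e, b)), f(e, cons(q(b), f(e, e))))  →  cons(q(b), f(e, cons(q(b), f(e, e))))   [R8 at 1.1]
3. cons(q(b), f(e, cons(q(b), f(e, e))))  →  cons(b, f(e, cons(q(b), f(e, e))))   [R6 at 1]
4. cons(b, f(e, cons(q(b), f(e, e))))  →  cons(b, cons(q(b), f(e, e)))   [R8 at 2]
5. cons(b, cons(q(b), f(e, e)))  →  cons(b, cons(b, f(e, e)))   [R6 at 2.1]
6. cons(b, cons(b, f(e, e)))  →  cons(b, cons(b, e))   [R8 at 2.2]

cons(b, cons(b, e))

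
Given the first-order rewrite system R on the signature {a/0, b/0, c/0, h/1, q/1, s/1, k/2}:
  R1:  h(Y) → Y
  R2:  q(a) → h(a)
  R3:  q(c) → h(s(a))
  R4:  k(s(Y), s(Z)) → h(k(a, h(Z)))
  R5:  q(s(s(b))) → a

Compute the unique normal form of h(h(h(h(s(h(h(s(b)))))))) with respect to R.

s(s(b))

1. h(h(h(h(s(h(h(s(b))))))))  →  h(h(h(s(h(h(s(b)))))))   [R1 at ε]
2. h(h(h(s(h(h(s(b)))))))  →  h(h(s(h(h(s(b))))))   [R1 at ε]
3. h(h(s(h(h(s(b))))))  →  h(s(h(h(s(b)))))   [R1 at ε]
4. h(s(h(h(s(b)))))  →  s(h(h(s(b))))   [R1 at ε]
5. s(h(h(s(b))))  →  s(h(s(b)))   [R1 at 1]
6. s(h(s(b)))  →  s(s(b))   [R1 at 1]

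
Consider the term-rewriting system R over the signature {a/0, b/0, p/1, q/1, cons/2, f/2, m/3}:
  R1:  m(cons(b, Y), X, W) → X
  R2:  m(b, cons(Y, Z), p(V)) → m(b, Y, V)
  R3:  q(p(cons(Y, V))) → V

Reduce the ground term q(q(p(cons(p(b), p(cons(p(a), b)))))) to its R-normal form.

b

1. q(q(p(cons(p(b), p(cons(p(a), b))))))  →  q(p(cons(p(a), b)))   [R3 at 1]
2. q(p(cons(p(a), b)))  →  b   [R3 at ε]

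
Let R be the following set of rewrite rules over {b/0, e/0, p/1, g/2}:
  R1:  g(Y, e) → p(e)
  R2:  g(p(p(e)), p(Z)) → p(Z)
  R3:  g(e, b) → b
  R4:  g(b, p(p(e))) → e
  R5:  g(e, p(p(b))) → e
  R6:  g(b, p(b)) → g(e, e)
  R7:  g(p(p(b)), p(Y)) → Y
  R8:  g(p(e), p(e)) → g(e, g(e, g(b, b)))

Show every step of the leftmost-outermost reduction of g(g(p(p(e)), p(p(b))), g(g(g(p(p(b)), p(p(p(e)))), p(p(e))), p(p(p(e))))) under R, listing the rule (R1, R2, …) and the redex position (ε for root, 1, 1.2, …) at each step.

1. g(g(p(p(e)), p(p(b))), g(g(g(p(p(b)), p(p(p(e)))), p(p(e))), p(p(p(e)))))  →  g(p(p(b)), g(g(g(p(p(b)), p(p(p(e)))), p(p(e))), p(p(p(e)))))   [R2 at 1]
2. g(p(p(b)), g(g(g(p(p(b)), p(p(p(e)))), p(p(e))), p(p(p(e)))))  →  g(p(p(b)), g(g(p(p(e)), p(p(e))), p(p(p(e)))))   [R7 at 2.1.1]
3. g(p(p(b)), g(g(p(p(e)), p(p(e))), p(p(p(e)))))  →  g(p(p(b)), g(p(p(e)), p(p(p(e)))))   [R2 at 2.1]
4. g(p(p(b)), g(p(p(e)), p(p(p(e)))))  →  g(p(p(b)), p(p(p(e))))   [R2 at 2]
5. g(p(p(b)), p(p(p(e))))  →  p(p(e))   [R7 at ε]

p(p(e))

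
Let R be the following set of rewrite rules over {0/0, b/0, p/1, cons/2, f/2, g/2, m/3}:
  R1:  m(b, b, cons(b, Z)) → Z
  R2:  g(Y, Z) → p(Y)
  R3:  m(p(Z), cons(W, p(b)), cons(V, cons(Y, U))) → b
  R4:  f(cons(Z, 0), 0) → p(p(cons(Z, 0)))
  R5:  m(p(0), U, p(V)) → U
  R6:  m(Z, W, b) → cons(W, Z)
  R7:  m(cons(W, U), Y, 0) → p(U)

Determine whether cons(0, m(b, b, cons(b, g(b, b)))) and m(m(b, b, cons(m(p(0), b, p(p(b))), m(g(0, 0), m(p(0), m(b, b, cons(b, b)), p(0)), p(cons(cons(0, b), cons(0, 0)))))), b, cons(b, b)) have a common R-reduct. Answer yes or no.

no — NF(t₁) = cons(0, p(b)), NF(t₂) = b

Reduce t₁ = cons(0, m(b, b, cons(b, g(b, b)))):
1. cons(0, m(b, b, cons(b, g(b, b))))  →  cons(0, g(b, b))   [R1 at 2]
2. cons(0, g(b, b))  →  cons(0, p(b))   [R2 at 2]

Reduce t₂ = m(m(b, b, cons(m(p(0), b, p(p(b))), m(g(0, 0), m(p(0), m(b, b, cons(b, b)), p(0)), p(cons(cons(0, b), cons(0, 0)))))), b, cons(b, b)):
1. m(m(b, b, cons(m(p(0), b, p(p(b))), m(g(0, 0), m(p(0), m(b, b, cons(b, b)), p(0)), p(cons(cons(0, b), cons(0, 0)))))), b, cons(b, b))  →  m(m(b, b, cons(b, m(g(0, 0), m(p(0), m(b, b, cons(b, b)), p(0)), p(cons(cons(0, b), cons(0, 0)))))), b, cons(b, b))   [R5 at 1.3.1]
2. m(m(b, b, cons(b, m(g(0, 0), m(p(0), m(b, b, cons(b, b)), p(0)), p(cons(cons(0, b), cons(0, 0)))))), b, cons(b, b))  →  m(m(g(0, 0), m(p(0), m(b, b, cons(b, b)), p(0)), p(cons(cons(0, b), cons(0, 0)))), b, cons(b, b))   [R1 at 1]
3. m(m(g(0, 0), m(p(0), m(b, b, cons(b, b)), p(0)), p(cons(cons(0, b), cons(0, 0)))), b, cons(b, b))  →  m(m(p(0), m(p(0), m(b, b, cons(b, b)), p(0)), p(cons(cons(0, b), cons(0, 0)))), b, cons(b, b))   [R2 at 1.1]
4. m(m(p(0), m(p(0), m(b, b, cons(b, b)), p(0)), p(cons(cons(0, b), cons(0, 0)))), b, cons(b, b))  →  m(m(p(0), m(b, b, cons(b, b)), p(0)), b, cons(b, b))   [R5 at 1]
5. m(m(p(0), m(b, b, cons(b, b)), p(0)), b, cons(b, b))  →  m(m(b, b, cons(b, b)), b, cons(b, b))   [R5 at 1]
6. m(m(b, b, cons(b, b)), b, cons(b, b))  →  m(b, b, cons(b, b))   [R1 at 1]
7. m(b, b, cons(b, b))  →  b   [R1 at ε]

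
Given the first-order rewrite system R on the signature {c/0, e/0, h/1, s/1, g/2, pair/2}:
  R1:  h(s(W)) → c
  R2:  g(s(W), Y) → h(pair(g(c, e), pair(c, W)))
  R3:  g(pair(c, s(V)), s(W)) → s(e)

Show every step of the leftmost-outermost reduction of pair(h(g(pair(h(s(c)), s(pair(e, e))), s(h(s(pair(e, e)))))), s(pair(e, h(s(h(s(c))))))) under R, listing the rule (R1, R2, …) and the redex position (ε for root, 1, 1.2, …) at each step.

1. pair(h(g(pair(h(s(c)), s(pair(e, e))), s(h(s(pair(e, e)))))), s(pair(e, h(s(h(s(c)))))))  →  pair(h(g(pair(c, s(pair(e, e))), s(h(s(pair(e, e)))))), s(pair(e, h(s(h(s(c)))))))   [R1 at 1.1.1.1]
2. pair(h(g(pair(c, s(pair(e, e))), s(h(s(pair(e, e)))))), s(pair(e, h(s(h(s(c)))))))  →  pair(h(s(e)), s(pair(e, h(s(h(s(c)))))))   [R3 at 1.1]
3. pair(h(s(e)), s(pair(e, h(s(h(s(c)))))))  →  pair(c, s(pair(e, h(s(h(s(c)))))))   [R1 at 1]
4. pair(c, s(pair(e, h(s(h(s(c)))))))  →  pair(c, s(pair(e, c)))   [R1 at 2.1.2]

pair(c, s(pair(e, c)))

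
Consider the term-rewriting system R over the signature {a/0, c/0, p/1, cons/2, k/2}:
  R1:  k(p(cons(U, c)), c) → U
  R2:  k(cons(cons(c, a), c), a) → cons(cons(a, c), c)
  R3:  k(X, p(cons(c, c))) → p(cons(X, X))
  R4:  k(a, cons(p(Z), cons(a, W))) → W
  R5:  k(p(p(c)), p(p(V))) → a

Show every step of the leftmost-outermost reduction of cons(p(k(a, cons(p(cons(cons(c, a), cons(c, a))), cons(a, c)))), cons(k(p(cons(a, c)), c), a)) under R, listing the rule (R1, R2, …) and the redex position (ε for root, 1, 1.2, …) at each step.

cons(p(c), cons(a, a))

1. cons(p(k(a, cons(p(cons(cons(c, a), cons(c, a))), cons(a, c)))), cons(k(p(cons(a, c)), c), a))  →  cons(p(c), cons(k(p(cons(a, c)), c), a))   [R4 at 1.1]
2. cons(p(c), cons(k(p(cons(a, c)), c), a))  →  cons(p(c), cons(a, a))   [R1 at 2.1]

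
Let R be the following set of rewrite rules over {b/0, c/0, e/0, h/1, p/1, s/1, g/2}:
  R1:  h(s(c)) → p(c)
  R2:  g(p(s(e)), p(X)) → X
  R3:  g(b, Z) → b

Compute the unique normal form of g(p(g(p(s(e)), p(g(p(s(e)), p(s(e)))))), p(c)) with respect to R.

c

1. g(p(g(p(s(e)), p(g(p(s(e)), p(s(e)))))), p(c))  →  g(p(g(p(s(e)), p(s(e)))), p(c))   [R2 at 1.1]
2. g(p(g(p(s(e)), p(s(e)))), p(c))  →  g(p(s(e)), p(c))   [R2 at 1.1]
3. g(p(s(e)), p(c))  →  c   [R2 at ε]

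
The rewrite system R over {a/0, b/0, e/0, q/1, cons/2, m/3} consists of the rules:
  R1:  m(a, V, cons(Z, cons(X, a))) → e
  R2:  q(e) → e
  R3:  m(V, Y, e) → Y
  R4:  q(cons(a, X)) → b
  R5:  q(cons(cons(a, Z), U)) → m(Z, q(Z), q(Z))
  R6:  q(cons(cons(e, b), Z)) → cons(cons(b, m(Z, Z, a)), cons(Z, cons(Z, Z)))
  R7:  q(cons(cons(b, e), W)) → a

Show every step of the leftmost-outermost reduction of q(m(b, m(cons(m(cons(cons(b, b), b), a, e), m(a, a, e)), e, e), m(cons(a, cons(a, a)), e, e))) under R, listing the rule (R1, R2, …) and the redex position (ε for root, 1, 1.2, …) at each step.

e

1. q(m(b, m(cons(m(cons(cons(b, b), b), a, e), m(a, a, e)), e, e), m(cons(a, cons(a, a)), e, e)))  →  q(m(b, e, m(cons(a, cons(a, a)), e, e)))   [R3 at 1.2]
2. q(m(b, e, m(cons(a, cons(a, a)), e, e)))  →  q(m(b, e, e))   [R3 at 1.3]
3. q(m(b, e, e))  →  q(e)   [R3 at 1]
4. q(e)  →  e   [R2 at ε]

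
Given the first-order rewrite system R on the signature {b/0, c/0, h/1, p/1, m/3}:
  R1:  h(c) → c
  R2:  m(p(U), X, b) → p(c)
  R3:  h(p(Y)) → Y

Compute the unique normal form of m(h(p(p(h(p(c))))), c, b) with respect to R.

1. m(h(p(p(h(p(c))))), c, b)  →  m(p(h(p(c))), c, b)   [R3 at 1]
2. m(p(h(p(c))), c, b)  →  p(c)   [R2 at ε]

p(c)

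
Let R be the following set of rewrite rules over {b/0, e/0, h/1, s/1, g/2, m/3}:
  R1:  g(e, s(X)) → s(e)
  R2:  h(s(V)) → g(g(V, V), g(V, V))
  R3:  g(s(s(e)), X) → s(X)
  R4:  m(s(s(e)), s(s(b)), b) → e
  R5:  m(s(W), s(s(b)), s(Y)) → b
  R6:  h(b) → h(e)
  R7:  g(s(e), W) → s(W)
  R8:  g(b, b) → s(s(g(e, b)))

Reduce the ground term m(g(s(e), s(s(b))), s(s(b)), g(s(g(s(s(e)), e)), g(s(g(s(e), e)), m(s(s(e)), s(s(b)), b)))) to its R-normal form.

1. m(g(s(e), s(s(b))), s(s(b)), g(s(g(s(s(e)), e)), g(s(g(s(e), e)), m(s(s(e)), s(s(b)), b))))  →  m(s(s(s(b))), s(s(b)), g(s(g(s(s(e)), e)), g(s(g(s(e), e)), m(s(s(e)), s(s(b)), b))))   [R7 at 1]
2. m(s(s(s(b))), s(s(b)), g(s(g(s(s(e)), e)), g(s(g(s(e), e)), m(s(s(e)), s(s(b)), b))))  →  m(s(s(s(b))), s(s(b)), g(s(s(e)), g(s(g(s(e), e)), m(s(s(e)), s(s(b)), b))))   [R3 at 3.1.1]
3. m(s(s(s(b))), s(s(b)), g(s(s(e)), g(s(g(s(e), e)), m(s(s(e)), s(s(b)), b))))  →  m(s(s(s(b))), s(s(b)), s(g(s(g(s(e), e)), m(s(s(e)), s(s(b)), b))))   [R3 at 3]
4. m(s(s(s(b))), s(s(b)), s(g(s(g(s(e), e)), m(s(s(e)), s(s(b)), b))))  →  b   [R5 at ε]

b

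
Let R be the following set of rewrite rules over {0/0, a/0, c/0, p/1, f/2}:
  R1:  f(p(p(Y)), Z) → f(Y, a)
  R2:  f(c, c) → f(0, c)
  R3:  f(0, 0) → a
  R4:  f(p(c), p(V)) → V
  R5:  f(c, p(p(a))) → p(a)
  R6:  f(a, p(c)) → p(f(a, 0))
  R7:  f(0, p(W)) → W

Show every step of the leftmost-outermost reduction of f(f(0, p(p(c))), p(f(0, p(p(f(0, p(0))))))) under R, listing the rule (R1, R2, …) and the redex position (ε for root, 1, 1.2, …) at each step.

1. f(f(0, p(p(c))), p(f(0, p(p(f(0, p(0)))))))  →  f(p(c), p(f(0, p(p(f(0, p(0)))))))   [R7 at 1]
2. f(p(c), p(f(0, p(p(f(0, p(0)))))))  →  f(0, p(p(f(0, p(0)))))   [R4 at ε]
3. f(0, p(p(f(0, p(0)))))  →  p(f(0, p(0)))   [R7 at ε]
4. p(f(0, p(0)))  →  p(0)   [R7 at 1]

p(0)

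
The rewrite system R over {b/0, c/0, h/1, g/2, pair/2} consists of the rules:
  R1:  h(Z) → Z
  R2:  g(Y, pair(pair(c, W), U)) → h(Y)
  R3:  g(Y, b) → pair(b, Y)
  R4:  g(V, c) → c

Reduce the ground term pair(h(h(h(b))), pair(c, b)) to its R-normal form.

pair(b, pair(c, b))

1. pair(h(h(h(b))), pair(c, b))  →  pair(h(h(b)), pair(c, b))   [R1 at 1]
2. pair(h(h(b)), pair(c, b))  →  pair(h(b), pair(c, b))   [R1 at 1]
3. pair(h(b), pair(c, b))  →  pair(b, pair(c, b))   [R1 at 1]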